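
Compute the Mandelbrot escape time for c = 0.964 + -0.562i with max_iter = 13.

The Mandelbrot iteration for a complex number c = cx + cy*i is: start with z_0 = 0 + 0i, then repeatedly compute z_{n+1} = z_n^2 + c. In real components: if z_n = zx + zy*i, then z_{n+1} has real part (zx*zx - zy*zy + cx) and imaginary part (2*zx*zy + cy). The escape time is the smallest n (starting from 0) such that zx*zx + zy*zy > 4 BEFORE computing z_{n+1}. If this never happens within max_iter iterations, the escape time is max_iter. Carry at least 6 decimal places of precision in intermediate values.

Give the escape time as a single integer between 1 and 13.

Answer: 2

Derivation:
z_0 = 0 + 0i, c = 0.9640 + -0.5620i
Iter 1: z = 0.9640 + -0.5620i, |z|^2 = 1.2451
Iter 2: z = 1.5775 + -1.6455i, |z|^2 = 5.1961
Escaped at iteration 2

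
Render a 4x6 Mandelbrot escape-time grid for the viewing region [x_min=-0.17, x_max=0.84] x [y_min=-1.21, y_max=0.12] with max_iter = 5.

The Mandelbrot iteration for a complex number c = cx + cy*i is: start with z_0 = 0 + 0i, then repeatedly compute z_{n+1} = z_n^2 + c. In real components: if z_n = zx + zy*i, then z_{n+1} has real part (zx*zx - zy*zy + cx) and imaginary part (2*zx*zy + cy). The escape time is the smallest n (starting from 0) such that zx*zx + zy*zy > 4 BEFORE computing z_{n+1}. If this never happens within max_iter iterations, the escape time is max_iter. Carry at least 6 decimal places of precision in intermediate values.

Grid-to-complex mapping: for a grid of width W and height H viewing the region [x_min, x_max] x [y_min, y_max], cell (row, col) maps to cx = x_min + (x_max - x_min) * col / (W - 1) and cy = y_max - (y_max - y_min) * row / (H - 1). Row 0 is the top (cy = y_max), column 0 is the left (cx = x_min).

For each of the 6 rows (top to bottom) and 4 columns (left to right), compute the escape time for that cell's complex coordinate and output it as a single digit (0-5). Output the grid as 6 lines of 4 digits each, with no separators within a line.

Answer: 5553
5553
5553
5542
5432
3222

Derivation:
(row=0, col=0): c = -0.1700 + 0.1200i → escape time 5
(row=0, col=1): c = 0.1667 + 0.1200i → escape time 5
(row=0, col=2): c = 0.5033 + 0.1200i → escape time 5
(row=0, col=3): c = 0.8400 + 0.1200i → escape time 3
(row=1, col=0): c = -0.1700 + -0.1460i → escape time 5
(row=1, col=1): c = 0.1667 + -0.1460i → escape time 5
(row=1, col=2): c = 0.5033 + -0.1460i → escape time 5
(row=1, col=3): c = 0.8400 + -0.1460i → escape time 3
(row=2, col=0): c = -0.1700 + -0.4120i → escape time 5
(row=2, col=1): c = 0.1667 + -0.4120i → escape time 5
(row=2, col=2): c = 0.5033 + -0.4120i → escape time 5
(row=2, col=3): c = 0.8400 + -0.4120i → escape time 3
(row=3, col=0): c = -0.1700 + -0.6780i → escape time 5
(row=3, col=1): c = 0.1667 + -0.6780i → escape time 5
(row=3, col=2): c = 0.5033 + -0.6780i → escape time 4
(row=3, col=3): c = 0.8400 + -0.6780i → escape time 2
(row=4, col=0): c = -0.1700 + -0.9440i → escape time 5
(row=4, col=1): c = 0.1667 + -0.9440i → escape time 4
(row=4, col=2): c = 0.5033 + -0.9440i → escape time 3
(row=4, col=3): c = 0.8400 + -0.9440i → escape time 2
(row=5, col=0): c = -0.1700 + -1.2100i → escape time 3
(row=5, col=1): c = 0.1667 + -1.2100i → escape time 2
(row=5, col=2): c = 0.5033 + -1.2100i → escape time 2
(row=5, col=3): c = 0.8400 + -1.2100i → escape time 2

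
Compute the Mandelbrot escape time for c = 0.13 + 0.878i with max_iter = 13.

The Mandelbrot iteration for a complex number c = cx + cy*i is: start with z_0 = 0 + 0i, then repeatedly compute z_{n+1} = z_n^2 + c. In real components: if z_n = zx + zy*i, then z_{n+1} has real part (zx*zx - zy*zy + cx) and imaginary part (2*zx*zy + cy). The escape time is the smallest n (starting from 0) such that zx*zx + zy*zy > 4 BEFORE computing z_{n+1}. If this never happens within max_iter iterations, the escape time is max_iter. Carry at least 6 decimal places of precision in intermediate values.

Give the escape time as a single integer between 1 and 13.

z_0 = 0 + 0i, c = 0.1300 + 0.8780i
Iter 1: z = 0.1300 + 0.8780i, |z|^2 = 0.7878
Iter 2: z = -0.6240 + 1.1063i, |z|^2 = 1.6132
Iter 3: z = -0.7045 + -0.5026i, |z|^2 = 0.7489
Iter 4: z = 0.3737 + 1.5862i, |z|^2 = 2.6556
Iter 5: z = -2.2463 + 2.0635i, |z|^2 = 9.3039
Escaped at iteration 5

Answer: 5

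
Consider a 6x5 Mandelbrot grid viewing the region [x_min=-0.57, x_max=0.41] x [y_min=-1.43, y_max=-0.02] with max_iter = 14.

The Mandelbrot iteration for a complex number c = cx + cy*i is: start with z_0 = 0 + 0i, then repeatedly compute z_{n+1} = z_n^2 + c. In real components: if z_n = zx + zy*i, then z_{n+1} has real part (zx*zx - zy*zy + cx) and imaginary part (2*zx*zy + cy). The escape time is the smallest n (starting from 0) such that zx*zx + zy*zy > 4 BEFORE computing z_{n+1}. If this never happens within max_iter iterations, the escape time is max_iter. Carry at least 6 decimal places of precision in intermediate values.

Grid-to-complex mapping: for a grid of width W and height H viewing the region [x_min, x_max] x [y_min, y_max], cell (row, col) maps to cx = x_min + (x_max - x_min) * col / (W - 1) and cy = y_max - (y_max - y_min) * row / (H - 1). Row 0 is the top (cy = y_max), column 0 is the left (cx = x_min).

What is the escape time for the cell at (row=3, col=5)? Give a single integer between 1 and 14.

z_0 = 0 + 0i, c = 0.4100 + -1.0775i
Iter 1: z = 0.4100 + -1.0775i, |z|^2 = 1.3291
Iter 2: z = -0.5829 + -1.9611i, |z|^2 = 4.1855
Escaped at iteration 2

Answer: 2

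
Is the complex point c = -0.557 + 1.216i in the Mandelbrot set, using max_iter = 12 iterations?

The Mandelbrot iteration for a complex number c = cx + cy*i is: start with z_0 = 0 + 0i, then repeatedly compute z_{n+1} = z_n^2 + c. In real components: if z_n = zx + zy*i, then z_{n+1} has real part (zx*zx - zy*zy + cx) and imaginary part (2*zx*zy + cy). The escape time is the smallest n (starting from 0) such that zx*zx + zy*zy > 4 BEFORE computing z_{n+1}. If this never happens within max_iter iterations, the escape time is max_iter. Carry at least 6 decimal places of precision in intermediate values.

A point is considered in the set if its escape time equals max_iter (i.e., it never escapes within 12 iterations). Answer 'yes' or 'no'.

z_0 = 0 + 0i, c = -0.5570 + 1.2160i
Iter 1: z = -0.5570 + 1.2160i, |z|^2 = 1.7889
Iter 2: z = -1.7254 + -0.1386i, |z|^2 = 2.9962
Iter 3: z = 2.4008 + 1.6944i, |z|^2 = 8.6348
Escaped at iteration 3

Answer: no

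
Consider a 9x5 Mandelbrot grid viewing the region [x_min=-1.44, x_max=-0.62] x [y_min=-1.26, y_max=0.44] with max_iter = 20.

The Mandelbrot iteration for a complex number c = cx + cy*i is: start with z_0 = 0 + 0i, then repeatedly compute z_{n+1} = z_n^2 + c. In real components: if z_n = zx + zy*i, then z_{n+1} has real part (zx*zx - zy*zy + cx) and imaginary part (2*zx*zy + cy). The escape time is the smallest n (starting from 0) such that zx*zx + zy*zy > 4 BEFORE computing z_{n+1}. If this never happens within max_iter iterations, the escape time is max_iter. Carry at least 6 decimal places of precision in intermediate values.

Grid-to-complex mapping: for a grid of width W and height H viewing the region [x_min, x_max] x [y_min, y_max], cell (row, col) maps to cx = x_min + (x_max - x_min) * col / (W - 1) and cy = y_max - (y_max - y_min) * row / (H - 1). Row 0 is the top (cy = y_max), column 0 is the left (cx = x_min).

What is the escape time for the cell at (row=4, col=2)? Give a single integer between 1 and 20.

Answer: 2

Derivation:
z_0 = 0 + 0i, c = -1.2350 + -1.2600i
Iter 1: z = -1.2350 + -1.2600i, |z|^2 = 3.1128
Iter 2: z = -1.2974 + 1.8522i, |z|^2 = 5.1138
Escaped at iteration 2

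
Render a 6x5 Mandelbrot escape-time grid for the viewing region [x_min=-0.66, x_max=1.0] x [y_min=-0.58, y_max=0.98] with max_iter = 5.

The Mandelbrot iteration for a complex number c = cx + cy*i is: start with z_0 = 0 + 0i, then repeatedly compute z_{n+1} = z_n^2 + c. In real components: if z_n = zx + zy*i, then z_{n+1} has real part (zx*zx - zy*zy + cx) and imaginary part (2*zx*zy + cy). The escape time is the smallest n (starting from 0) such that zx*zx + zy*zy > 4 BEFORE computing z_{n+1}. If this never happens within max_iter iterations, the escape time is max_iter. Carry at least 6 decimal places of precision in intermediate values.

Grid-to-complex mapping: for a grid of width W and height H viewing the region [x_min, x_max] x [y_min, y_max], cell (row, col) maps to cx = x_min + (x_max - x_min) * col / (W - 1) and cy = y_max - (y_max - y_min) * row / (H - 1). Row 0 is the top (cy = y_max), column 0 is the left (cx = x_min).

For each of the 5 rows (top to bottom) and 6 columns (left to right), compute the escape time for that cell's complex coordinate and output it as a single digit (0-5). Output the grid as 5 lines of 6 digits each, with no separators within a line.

(row=0, col=0): c = -0.6600 + 0.9800i → escape time 4
(row=0, col=1): c = -0.3280 + 0.9800i → escape time 5
(row=0, col=2): c = 0.0040 + 0.9800i → escape time 5
(row=0, col=3): c = 0.3360 + 0.9800i → escape time 3
(row=0, col=4): c = 0.6680 + 0.9800i → escape time 2
(row=0, col=5): c = 1.0000 + 0.9800i → escape time 2
(row=1, col=0): c = -0.6600 + 0.5900i → escape time 5
(row=1, col=1): c = -0.3280 + 0.5900i → escape time 5
(row=1, col=2): c = 0.0040 + 0.5900i → escape time 5
(row=1, col=3): c = 0.3360 + 0.5900i → escape time 5
(row=1, col=4): c = 0.6680 + 0.5900i → escape time 3
(row=1, col=5): c = 1.0000 + 0.5900i → escape time 2
(row=2, col=0): c = -0.6600 + 0.2000i → escape time 5
(row=2, col=1): c = -0.3280 + 0.2000i → escape time 5
(row=2, col=2): c = 0.0040 + 0.2000i → escape time 5
(row=2, col=3): c = 0.3360 + 0.2000i → escape time 5
(row=2, col=4): c = 0.6680 + 0.2000i → escape time 3
(row=2, col=5): c = 1.0000 + 0.2000i → escape time 2
(row=3, col=0): c = -0.6600 + -0.1900i → escape time 5
(row=3, col=1): c = -0.3280 + -0.1900i → escape time 5
(row=3, col=2): c = 0.0040 + -0.1900i → escape time 5
(row=3, col=3): c = 0.3360 + -0.1900i → escape time 5
(row=3, col=4): c = 0.6680 + -0.1900i → escape time 4
(row=3, col=5): c = 1.0000 + -0.1900i → escape time 2
(row=4, col=0): c = -0.6600 + -0.5800i → escape time 5
(row=4, col=1): c = -0.3280 + -0.5800i → escape time 5
(row=4, col=2): c = 0.0040 + -0.5800i → escape time 5
(row=4, col=3): c = 0.3360 + -0.5800i → escape time 5
(row=4, col=4): c = 0.6680 + -0.5800i → escape time 3
(row=4, col=5): c = 1.0000 + -0.5800i → escape time 2

Answer: 455322
555532
555532
555542
555532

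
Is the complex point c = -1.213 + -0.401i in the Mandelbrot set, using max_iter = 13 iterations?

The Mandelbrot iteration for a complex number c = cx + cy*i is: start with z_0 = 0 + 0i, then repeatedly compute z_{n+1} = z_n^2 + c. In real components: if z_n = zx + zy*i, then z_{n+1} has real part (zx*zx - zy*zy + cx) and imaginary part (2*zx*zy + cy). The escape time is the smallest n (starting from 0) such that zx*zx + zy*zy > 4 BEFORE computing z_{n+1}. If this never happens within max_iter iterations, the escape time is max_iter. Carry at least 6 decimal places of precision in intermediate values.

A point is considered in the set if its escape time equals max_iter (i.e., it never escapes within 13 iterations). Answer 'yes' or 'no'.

Answer: no

Derivation:
z_0 = 0 + 0i, c = -1.2130 + -0.4010i
Iter 1: z = -1.2130 + -0.4010i, |z|^2 = 1.6322
Iter 2: z = 0.0976 + 0.5718i, |z|^2 = 0.3365
Iter 3: z = -1.5305 + -0.2894i, |z|^2 = 2.4261
Iter 4: z = 1.0456 + 0.4849i, |z|^2 = 1.3283
Iter 5: z = -0.3549 + 0.6130i, |z|^2 = 0.5017
Iter 6: z = -1.4627 + -0.8361i, |z|^2 = 2.8387
Iter 7: z = 0.2276 + 2.0450i, |z|^2 = 4.2337
Escaped at iteration 7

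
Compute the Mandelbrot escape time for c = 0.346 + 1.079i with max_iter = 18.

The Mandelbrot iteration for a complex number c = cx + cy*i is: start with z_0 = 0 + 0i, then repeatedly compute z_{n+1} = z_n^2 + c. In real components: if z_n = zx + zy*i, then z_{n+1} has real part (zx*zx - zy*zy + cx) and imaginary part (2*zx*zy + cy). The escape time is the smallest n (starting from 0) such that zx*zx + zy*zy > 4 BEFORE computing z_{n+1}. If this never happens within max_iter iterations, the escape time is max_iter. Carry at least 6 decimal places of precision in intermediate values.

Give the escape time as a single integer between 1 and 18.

z_0 = 0 + 0i, c = 0.3460 + 1.0790i
Iter 1: z = 0.3460 + 1.0790i, |z|^2 = 1.2840
Iter 2: z = -0.6985 + 1.8257i, |z|^2 = 3.8210
Iter 3: z = -2.4991 + -1.4715i, |z|^2 = 8.4111
Escaped at iteration 3

Answer: 3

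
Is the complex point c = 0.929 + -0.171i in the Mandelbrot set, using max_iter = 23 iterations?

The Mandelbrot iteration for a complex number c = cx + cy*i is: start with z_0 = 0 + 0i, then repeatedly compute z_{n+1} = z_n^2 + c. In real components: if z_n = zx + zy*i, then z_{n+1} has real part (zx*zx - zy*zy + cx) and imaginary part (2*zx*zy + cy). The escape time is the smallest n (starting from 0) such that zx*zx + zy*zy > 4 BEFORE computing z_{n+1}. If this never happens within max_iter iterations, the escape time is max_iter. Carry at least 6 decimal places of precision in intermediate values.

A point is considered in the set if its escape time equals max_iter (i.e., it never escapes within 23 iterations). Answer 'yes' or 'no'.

Answer: no

Derivation:
z_0 = 0 + 0i, c = 0.9290 + -0.1710i
Iter 1: z = 0.9290 + -0.1710i, |z|^2 = 0.8923
Iter 2: z = 1.7628 + -0.4887i, |z|^2 = 3.3463
Iter 3: z = 3.7976 + -1.8940i, |z|^2 = 18.0092
Escaped at iteration 3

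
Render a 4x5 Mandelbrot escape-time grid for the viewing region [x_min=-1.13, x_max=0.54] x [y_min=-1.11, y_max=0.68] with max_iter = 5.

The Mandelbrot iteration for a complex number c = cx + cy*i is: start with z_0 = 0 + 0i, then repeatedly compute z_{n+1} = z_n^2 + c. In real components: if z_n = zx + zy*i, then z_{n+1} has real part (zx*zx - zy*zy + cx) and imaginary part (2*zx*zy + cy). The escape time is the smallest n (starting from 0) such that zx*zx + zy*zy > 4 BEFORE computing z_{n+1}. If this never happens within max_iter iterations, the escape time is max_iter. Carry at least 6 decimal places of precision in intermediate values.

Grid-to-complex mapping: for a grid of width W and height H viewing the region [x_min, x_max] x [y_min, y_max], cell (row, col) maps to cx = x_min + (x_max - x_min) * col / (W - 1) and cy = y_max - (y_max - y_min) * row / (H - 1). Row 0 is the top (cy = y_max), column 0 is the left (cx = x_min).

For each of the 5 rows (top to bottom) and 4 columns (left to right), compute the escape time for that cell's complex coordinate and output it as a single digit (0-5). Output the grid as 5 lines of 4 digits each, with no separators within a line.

Answer: 3553
5554
5554
3553
3342

Derivation:
(row=0, col=0): c = -1.1300 + 0.6800i → escape time 3
(row=0, col=1): c = -0.5733 + 0.6800i → escape time 5
(row=0, col=2): c = -0.0167 + 0.6800i → escape time 5
(row=0, col=3): c = 0.5400 + 0.6800i → escape time 3
(row=1, col=0): c = -1.1300 + 0.2325i → escape time 5
(row=1, col=1): c = -0.5733 + 0.2325i → escape time 5
(row=1, col=2): c = -0.0167 + 0.2325i → escape time 5
(row=1, col=3): c = 0.5400 + 0.2325i → escape time 4
(row=2, col=0): c = -1.1300 + -0.2150i → escape time 5
(row=2, col=1): c = -0.5733 + -0.2150i → escape time 5
(row=2, col=2): c = -0.0167 + -0.2150i → escape time 5
(row=2, col=3): c = 0.5400 + -0.2150i → escape time 4
(row=3, col=0): c = -1.1300 + -0.6625i → escape time 3
(row=3, col=1): c = -0.5733 + -0.6625i → escape time 5
(row=3, col=2): c = -0.0167 + -0.6625i → escape time 5
(row=3, col=3): c = 0.5400 + -0.6625i → escape time 3
(row=4, col=0): c = -1.1300 + -1.1100i → escape time 3
(row=4, col=1): c = -0.5733 + -1.1100i → escape time 3
(row=4, col=2): c = -0.0167 + -1.1100i → escape time 4
(row=4, col=3): c = 0.5400 + -1.1100i → escape time 2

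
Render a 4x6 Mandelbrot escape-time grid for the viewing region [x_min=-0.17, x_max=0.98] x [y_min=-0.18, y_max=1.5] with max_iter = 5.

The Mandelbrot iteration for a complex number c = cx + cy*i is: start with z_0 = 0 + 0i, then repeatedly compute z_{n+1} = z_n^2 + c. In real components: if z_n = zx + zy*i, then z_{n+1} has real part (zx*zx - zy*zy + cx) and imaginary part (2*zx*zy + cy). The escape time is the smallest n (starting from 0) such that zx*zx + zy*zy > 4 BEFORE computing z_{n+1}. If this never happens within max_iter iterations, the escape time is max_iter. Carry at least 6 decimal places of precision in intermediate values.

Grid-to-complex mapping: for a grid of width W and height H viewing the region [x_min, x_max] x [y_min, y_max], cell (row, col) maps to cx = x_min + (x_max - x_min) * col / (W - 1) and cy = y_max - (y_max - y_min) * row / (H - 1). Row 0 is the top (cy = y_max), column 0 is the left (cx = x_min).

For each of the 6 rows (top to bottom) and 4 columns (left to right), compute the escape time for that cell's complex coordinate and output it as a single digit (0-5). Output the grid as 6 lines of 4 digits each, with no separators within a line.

(row=0, col=0): c = -0.1700 + 1.5000i → escape time 2
(row=0, col=1): c = 0.2133 + 1.5000i → escape time 2
(row=0, col=2): c = 0.5967 + 1.5000i → escape time 2
(row=0, col=3): c = 0.9800 + 1.5000i → escape time 2
(row=1, col=0): c = -0.1700 + 1.1640i → escape time 4
(row=1, col=1): c = 0.2133 + 1.1640i → escape time 3
(row=1, col=2): c = 0.5967 + 1.1640i → escape time 2
(row=1, col=3): c = 0.9800 + 1.1640i → escape time 2
(row=2, col=0): c = -0.1700 + 0.8280i → escape time 5
(row=2, col=1): c = 0.2133 + 0.8280i → escape time 5
(row=2, col=2): c = 0.5967 + 0.8280i → escape time 3
(row=2, col=3): c = 0.9800 + 0.8280i → escape time 2
(row=3, col=0): c = -0.1700 + 0.4920i → escape time 5
(row=3, col=1): c = 0.2133 + 0.4920i → escape time 5
(row=3, col=2): c = 0.5967 + 0.4920i → escape time 3
(row=3, col=3): c = 0.9800 + 0.4920i → escape time 2
(row=4, col=0): c = -0.1700 + 0.1560i → escape time 5
(row=4, col=1): c = 0.2133 + 0.1560i → escape time 5
(row=4, col=2): c = 0.5967 + 0.1560i → escape time 4
(row=4, col=3): c = 0.9800 + 0.1560i → escape time 3
(row=5, col=0): c = -0.1700 + -0.1800i → escape time 5
(row=5, col=1): c = 0.2133 + -0.1800i → escape time 5
(row=5, col=2): c = 0.5967 + -0.1800i → escape time 4
(row=5, col=3): c = 0.9800 + -0.1800i → escape time 3

Answer: 2222
4322
5532
5532
5543
5543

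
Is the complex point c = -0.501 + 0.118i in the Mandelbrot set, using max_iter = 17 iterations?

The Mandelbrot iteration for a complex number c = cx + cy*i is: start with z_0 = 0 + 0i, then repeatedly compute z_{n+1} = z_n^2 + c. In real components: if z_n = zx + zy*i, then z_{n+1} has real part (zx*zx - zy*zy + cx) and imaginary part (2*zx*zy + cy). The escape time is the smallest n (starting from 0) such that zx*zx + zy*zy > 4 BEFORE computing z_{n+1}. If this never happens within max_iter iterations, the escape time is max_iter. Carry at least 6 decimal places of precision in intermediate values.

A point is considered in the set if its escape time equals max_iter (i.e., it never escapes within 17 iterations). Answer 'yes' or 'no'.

z_0 = 0 + 0i, c = -0.5010 + 0.1180i
Iter 1: z = -0.5010 + 0.1180i, |z|^2 = 0.2649
Iter 2: z = -0.2639 + -0.0002i, |z|^2 = 0.0697
Iter 3: z = -0.4313 + 0.1181i, |z|^2 = 0.2000
Iter 4: z = -0.3289 + 0.0161i, |z|^2 = 0.1084
Iter 5: z = -0.3931 + 0.1074i, |z|^2 = 0.1661
Iter 6: z = -0.3580 + 0.0336i, |z|^2 = 0.1293
Iter 7: z = -0.3739 + 0.0940i, |z|^2 = 0.1487
Iter 8: z = -0.3700 + 0.0477i, |z|^2 = 0.1392
Iter 9: z = -0.3664 + 0.0827i, |z|^2 = 0.1411
Iter 10: z = -0.3736 + 0.0574i, |z|^2 = 0.1429
Iter 11: z = -0.3647 + 0.0751i, |z|^2 = 0.1387
Iter 12: z = -0.3736 + 0.0632i, |z|^2 = 0.1436
Iter 13: z = -0.3654 + 0.0708i, |z|^2 = 0.1385
Iter 14: z = -0.3725 + 0.0663i, |z|^2 = 0.1431
Iter 15: z = -0.3666 + 0.0686i, |z|^2 = 0.1391
Iter 16: z = -0.3713 + 0.0677i, |z|^2 = 0.1424
Did not escape in 17 iterations → in set

Answer: yes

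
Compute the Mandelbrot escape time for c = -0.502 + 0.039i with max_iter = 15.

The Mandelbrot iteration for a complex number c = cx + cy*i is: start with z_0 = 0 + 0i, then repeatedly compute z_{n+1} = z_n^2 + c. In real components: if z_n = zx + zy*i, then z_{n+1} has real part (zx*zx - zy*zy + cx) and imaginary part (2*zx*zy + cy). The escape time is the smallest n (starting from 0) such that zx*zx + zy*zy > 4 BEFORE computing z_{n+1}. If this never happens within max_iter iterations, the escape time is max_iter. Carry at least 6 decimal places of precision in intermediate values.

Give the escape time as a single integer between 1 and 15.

z_0 = 0 + 0i, c = -0.5020 + 0.0390i
Iter 1: z = -0.5020 + 0.0390i, |z|^2 = 0.2535
Iter 2: z = -0.2515 + -0.0002i, |z|^2 = 0.0633
Iter 3: z = -0.4387 + 0.0391i, |z|^2 = 0.1940
Iter 4: z = -0.3110 + 0.0047i, |z|^2 = 0.0968
Iter 5: z = -0.4053 + 0.0361i, |z|^2 = 0.1656
Iter 6: z = -0.3390 + 0.0098i, |z|^2 = 0.1151
Iter 7: z = -0.3871 + 0.0324i, |z|^2 = 0.1509
Iter 8: z = -0.3532 + 0.0139i, |z|^2 = 0.1249
Iter 9: z = -0.3775 + 0.0292i, |z|^2 = 0.1433
Iter 10: z = -0.3604 + 0.0170i, |z|^2 = 0.1302
Iter 11: z = -0.3724 + 0.0268i, |z|^2 = 0.1394
Iter 12: z = -0.3640 + 0.0191i, |z|^2 = 0.1329
Iter 13: z = -0.3699 + 0.0251i, |z|^2 = 0.1374
Iter 14: z = -0.3658 + 0.0204i, |z|^2 = 0.1343

Answer: 15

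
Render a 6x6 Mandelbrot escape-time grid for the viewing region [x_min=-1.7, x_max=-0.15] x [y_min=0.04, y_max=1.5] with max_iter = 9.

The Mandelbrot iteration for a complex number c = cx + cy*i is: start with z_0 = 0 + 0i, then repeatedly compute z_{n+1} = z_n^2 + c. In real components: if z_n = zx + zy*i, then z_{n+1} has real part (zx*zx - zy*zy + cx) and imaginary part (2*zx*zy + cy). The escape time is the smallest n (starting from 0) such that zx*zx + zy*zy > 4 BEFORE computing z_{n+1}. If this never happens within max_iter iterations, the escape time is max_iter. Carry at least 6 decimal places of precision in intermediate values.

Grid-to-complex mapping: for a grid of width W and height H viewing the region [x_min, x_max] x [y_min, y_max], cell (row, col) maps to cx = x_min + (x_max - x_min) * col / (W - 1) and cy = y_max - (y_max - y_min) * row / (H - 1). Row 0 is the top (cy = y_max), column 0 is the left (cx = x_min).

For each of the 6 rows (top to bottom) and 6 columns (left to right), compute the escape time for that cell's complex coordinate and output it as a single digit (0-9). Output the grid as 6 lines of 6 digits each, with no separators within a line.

(row=0, col=0): c = -1.7000 + 1.5000i → escape time 1
(row=0, col=1): c = -1.3900 + 1.5000i → escape time 1
(row=0, col=2): c = -1.0800 + 1.5000i → escape time 2
(row=0, col=3): c = -0.7700 + 1.5000i → escape time 2
(row=0, col=4): c = -0.4600 + 1.5000i → escape time 2
(row=0, col=5): c = -0.1500 + 1.5000i → escape time 2
(row=1, col=0): c = -1.7000 + 1.2080i → escape time 1
(row=1, col=1): c = -1.3900 + 1.2080i → escape time 2
(row=1, col=2): c = -1.0800 + 1.2080i → escape time 3
(row=1, col=3): c = -0.7700 + 1.2080i → escape time 3
(row=1, col=4): c = -0.4600 + 1.2080i → escape time 3
(row=1, col=5): c = -0.1500 + 1.2080i → escape time 3
(row=2, col=0): c = -1.7000 + 0.9160i → escape time 2
(row=2, col=1): c = -1.3900 + 0.9160i → escape time 3
(row=2, col=2): c = -1.0800 + 0.9160i → escape time 3
(row=2, col=3): c = -0.7700 + 0.9160i → escape time 4
(row=2, col=4): c = -0.4600 + 0.9160i → escape time 4
(row=2, col=5): c = -0.1500 + 0.9160i → escape time 9
(row=3, col=0): c = -1.7000 + 0.6240i → escape time 3
(row=3, col=1): c = -1.3900 + 0.6240i → escape time 3
(row=3, col=2): c = -1.0800 + 0.6240i → escape time 4
(row=3, col=3): c = -0.7700 + 0.6240i → escape time 5
(row=3, col=4): c = -0.4600 + 0.6240i → escape time 9
(row=3, col=5): c = -0.1500 + 0.6240i → escape time 9
(row=4, col=0): c = -1.7000 + 0.3320i → escape time 4
(row=4, col=1): c = -1.3900 + 0.3320i → escape time 5
(row=4, col=2): c = -1.0800 + 0.3320i → escape time 9
(row=4, col=3): c = -0.7700 + 0.3320i → escape time 9
(row=4, col=4): c = -0.4600 + 0.3320i → escape time 9
(row=4, col=5): c = -0.1500 + 0.3320i → escape time 9
(row=5, col=0): c = -1.7000 + 0.0400i → escape time 7
(row=5, col=1): c = -1.3900 + 0.0400i → escape time 9
(row=5, col=2): c = -1.0800 + 0.0400i → escape time 9
(row=5, col=3): c = -0.7700 + 0.0400i → escape time 9
(row=5, col=4): c = -0.4600 + 0.0400i → escape time 9
(row=5, col=5): c = -0.1500 + 0.0400i → escape time 9

Answer: 112222
123333
233449
334599
459999
799999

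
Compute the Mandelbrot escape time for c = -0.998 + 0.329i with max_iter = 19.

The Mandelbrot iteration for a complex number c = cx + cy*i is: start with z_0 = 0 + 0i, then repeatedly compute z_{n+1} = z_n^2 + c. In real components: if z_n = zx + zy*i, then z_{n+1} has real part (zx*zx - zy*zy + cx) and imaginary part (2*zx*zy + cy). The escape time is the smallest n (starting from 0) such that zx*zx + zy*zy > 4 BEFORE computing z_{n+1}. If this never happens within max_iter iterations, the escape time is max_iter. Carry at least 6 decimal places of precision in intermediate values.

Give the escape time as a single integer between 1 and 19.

Answer: 12

Derivation:
z_0 = 0 + 0i, c = -0.9980 + 0.3290i
Iter 1: z = -0.9980 + 0.3290i, |z|^2 = 1.1042
Iter 2: z = -0.1102 + -0.3277i, |z|^2 = 0.1195
Iter 3: z = -1.0932 + 0.4012i, |z|^2 = 1.3561
Iter 4: z = 0.0361 + -0.5483i, |z|^2 = 0.3019
Iter 5: z = -1.2973 + 0.2894i, |z|^2 = 1.7668
Iter 6: z = 0.6013 + -0.4218i, |z|^2 = 0.5395
Iter 7: z = -0.8143 + -0.1783i, |z|^2 = 0.6949
Iter 8: z = -0.3667 + 0.6194i, |z|^2 = 0.5181
Iter 9: z = -1.2472 + -0.1252i, |z|^2 = 1.5711
Iter 10: z = 0.5418 + 0.6413i, |z|^2 = 0.7048
Iter 11: z = -1.1158 + 1.0239i, |z|^2 = 2.2934
Iter 12: z = -0.8015 + -1.9560i, |z|^2 = 4.4682
Escaped at iteration 12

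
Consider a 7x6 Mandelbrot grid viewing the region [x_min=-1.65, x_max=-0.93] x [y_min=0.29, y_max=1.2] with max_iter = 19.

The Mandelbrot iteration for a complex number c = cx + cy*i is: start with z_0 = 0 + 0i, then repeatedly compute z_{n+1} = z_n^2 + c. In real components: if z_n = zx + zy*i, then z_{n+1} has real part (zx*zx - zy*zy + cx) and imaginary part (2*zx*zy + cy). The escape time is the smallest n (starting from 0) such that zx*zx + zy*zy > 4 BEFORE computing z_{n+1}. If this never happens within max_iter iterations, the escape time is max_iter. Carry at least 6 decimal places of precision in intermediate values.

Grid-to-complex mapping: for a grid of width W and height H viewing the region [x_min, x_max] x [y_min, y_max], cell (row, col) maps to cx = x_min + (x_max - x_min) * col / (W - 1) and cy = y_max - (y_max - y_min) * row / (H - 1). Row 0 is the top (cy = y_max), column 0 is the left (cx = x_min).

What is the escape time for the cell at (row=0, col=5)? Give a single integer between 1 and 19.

Answer: 3

Derivation:
z_0 = 0 + 0i, c = -1.0500 + 1.2000i
Iter 1: z = -1.0500 + 1.2000i, |z|^2 = 2.5425
Iter 2: z = -1.3875 + -1.3200i, |z|^2 = 3.6676
Iter 3: z = -0.8672 + 4.8630i, |z|^2 = 24.4009
Escaped at iteration 3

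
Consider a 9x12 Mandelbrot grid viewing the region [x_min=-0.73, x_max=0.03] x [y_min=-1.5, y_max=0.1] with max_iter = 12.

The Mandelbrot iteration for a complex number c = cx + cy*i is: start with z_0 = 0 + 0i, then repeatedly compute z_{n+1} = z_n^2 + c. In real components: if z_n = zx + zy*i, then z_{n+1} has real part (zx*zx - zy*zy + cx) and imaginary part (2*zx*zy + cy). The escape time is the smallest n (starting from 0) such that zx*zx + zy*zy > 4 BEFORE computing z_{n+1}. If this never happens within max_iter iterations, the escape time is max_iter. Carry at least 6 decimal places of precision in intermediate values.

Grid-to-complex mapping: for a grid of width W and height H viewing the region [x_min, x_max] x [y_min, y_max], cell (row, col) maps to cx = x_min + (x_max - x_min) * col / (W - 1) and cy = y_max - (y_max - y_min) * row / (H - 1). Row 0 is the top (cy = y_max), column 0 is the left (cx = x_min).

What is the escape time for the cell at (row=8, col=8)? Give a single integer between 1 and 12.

Answer: 4

Derivation:
z_0 = 0 + 0i, c = 0.0300 + -1.0636i
Iter 1: z = 0.0300 + -1.0636i, |z|^2 = 1.1322
Iter 2: z = -1.1004 + -1.1275i, |z|^2 = 2.4821
Iter 3: z = -0.0302 + 1.4177i, |z|^2 = 2.0108
Iter 4: z = -1.9790 + -1.1493i, |z|^2 = 5.2374
Escaped at iteration 4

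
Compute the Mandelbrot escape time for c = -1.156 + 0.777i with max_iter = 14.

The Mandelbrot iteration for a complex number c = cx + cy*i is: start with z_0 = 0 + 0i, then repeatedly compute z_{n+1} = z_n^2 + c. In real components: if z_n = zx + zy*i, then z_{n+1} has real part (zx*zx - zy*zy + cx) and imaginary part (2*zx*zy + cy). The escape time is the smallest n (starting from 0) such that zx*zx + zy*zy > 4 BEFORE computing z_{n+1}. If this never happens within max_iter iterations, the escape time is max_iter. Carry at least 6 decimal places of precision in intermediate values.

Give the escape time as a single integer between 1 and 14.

z_0 = 0 + 0i, c = -1.1560 + 0.7770i
Iter 1: z = -1.1560 + 0.7770i, |z|^2 = 1.9401
Iter 2: z = -0.4234 + -1.0194i, |z|^2 = 1.2185
Iter 3: z = -2.0160 + 1.6402i, |z|^2 = 6.7545
Escaped at iteration 3

Answer: 3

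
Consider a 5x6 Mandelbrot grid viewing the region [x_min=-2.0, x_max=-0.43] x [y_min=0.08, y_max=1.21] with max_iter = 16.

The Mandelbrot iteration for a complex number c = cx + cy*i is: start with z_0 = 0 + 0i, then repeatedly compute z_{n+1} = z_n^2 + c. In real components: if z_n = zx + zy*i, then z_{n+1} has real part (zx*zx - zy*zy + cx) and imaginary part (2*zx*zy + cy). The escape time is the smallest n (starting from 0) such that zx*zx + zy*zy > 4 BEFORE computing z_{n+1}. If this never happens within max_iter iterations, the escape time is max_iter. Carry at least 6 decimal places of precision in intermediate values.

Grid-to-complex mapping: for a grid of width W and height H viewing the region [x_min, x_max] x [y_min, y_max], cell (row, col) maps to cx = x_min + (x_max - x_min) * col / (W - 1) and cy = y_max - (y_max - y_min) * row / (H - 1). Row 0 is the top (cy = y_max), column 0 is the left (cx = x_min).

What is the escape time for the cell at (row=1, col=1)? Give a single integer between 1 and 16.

z_0 = 0 + 0i, c = -1.6075 + 0.9840i
Iter 1: z = -1.6075 + 0.9840i, |z|^2 = 3.5523
Iter 2: z = 0.0083 + -2.1796i, |z|^2 = 4.7506
Escaped at iteration 2

Answer: 2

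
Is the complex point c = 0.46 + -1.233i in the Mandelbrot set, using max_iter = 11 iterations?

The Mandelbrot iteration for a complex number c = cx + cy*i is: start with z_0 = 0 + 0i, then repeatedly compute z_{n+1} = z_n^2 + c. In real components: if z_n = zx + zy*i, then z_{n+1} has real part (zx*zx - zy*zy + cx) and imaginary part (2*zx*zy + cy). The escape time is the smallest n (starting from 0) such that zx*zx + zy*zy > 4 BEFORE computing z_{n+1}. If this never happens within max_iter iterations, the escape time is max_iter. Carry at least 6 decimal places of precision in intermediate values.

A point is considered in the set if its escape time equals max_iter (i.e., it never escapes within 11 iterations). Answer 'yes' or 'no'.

Answer: no

Derivation:
z_0 = 0 + 0i, c = 0.4600 + -1.2330i
Iter 1: z = 0.4600 + -1.2330i, |z|^2 = 1.7319
Iter 2: z = -0.8487 + -2.3674i, |z|^2 = 6.3247
Escaped at iteration 2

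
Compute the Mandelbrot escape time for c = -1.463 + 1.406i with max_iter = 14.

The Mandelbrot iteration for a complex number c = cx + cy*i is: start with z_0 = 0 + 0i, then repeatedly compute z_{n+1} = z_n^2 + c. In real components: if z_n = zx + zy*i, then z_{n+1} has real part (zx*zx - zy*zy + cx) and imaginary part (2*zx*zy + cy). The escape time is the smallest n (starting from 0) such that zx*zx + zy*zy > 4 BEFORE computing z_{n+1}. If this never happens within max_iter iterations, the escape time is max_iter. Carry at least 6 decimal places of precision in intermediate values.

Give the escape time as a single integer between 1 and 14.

z_0 = 0 + 0i, c = -1.4630 + 1.4060i
Iter 1: z = -1.4630 + 1.4060i, |z|^2 = 4.1172
Escaped at iteration 1

Answer: 1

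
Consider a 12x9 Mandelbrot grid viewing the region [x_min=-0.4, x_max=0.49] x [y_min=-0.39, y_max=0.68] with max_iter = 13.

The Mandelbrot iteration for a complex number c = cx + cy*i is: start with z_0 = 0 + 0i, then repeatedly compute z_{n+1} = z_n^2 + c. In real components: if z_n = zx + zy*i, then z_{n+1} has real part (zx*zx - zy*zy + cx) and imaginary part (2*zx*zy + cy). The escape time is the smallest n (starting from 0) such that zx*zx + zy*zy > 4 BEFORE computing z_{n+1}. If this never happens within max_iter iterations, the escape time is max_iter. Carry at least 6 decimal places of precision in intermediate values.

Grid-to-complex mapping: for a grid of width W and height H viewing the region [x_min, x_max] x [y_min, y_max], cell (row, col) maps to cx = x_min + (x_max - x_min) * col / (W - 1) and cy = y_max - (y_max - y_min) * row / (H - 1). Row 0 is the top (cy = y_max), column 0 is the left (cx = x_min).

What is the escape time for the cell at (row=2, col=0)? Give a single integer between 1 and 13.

z_0 = 0 + 0i, c = -0.4000 + 0.4125i
Iter 1: z = -0.4000 + 0.4125i, |z|^2 = 0.3302
Iter 2: z = -0.4102 + 0.0825i, |z|^2 = 0.1750
Iter 3: z = -0.2386 + 0.3448i, |z|^2 = 0.1758
Iter 4: z = -0.4620 + 0.2480i, |z|^2 = 0.2749
Iter 5: z = -0.2481 + 0.1834i, |z|^2 = 0.0952
Iter 6: z = -0.3721 + 0.3215i, |z|^2 = 0.2418
Iter 7: z = -0.3649 + 0.1732i, |z|^2 = 0.1632
Iter 8: z = -0.2968 + 0.2861i, |z|^2 = 0.1700
Iter 9: z = -0.3937 + 0.2427i, |z|^2 = 0.2139
Iter 10: z = -0.3039 + 0.2214i, |z|^2 = 0.1414
Iter 11: z = -0.3567 + 0.2779i, |z|^2 = 0.2045
Iter 12: z = -0.3500 + 0.2142i, |z|^2 = 0.1684

Answer: 13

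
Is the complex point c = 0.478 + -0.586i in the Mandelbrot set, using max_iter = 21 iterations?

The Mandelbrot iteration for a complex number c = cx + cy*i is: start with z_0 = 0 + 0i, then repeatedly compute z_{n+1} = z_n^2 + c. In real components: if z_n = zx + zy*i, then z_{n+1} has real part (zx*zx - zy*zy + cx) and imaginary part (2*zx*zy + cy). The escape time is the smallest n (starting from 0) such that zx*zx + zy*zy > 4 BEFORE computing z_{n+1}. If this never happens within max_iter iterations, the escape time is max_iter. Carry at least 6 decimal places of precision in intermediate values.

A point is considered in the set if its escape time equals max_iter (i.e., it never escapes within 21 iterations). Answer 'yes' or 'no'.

z_0 = 0 + 0i, c = 0.4780 + -0.5860i
Iter 1: z = 0.4780 + -0.5860i, |z|^2 = 0.5719
Iter 2: z = 0.3631 + -1.1462i, |z|^2 = 1.4456
Iter 3: z = -0.7040 + -1.4184i, |z|^2 = 2.5073
Iter 4: z = -1.0381 + 1.4110i, |z|^2 = 3.0686
Iter 5: z = -0.4351 + -3.5156i, |z|^2 = 12.5488
Escaped at iteration 5

Answer: no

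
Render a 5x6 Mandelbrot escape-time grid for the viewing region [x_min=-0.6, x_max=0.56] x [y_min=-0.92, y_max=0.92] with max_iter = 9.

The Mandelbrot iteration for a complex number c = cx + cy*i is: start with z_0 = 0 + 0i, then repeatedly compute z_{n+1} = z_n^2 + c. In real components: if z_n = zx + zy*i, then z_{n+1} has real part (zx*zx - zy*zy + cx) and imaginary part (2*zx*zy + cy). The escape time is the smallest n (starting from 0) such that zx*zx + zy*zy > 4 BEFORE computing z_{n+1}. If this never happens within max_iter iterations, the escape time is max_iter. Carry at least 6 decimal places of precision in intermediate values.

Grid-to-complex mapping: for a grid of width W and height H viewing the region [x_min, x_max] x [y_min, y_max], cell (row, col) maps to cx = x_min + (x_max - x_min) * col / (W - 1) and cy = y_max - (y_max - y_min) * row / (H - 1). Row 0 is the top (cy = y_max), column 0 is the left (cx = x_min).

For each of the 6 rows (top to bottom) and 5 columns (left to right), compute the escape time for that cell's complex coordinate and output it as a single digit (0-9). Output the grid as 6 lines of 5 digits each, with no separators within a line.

Answer: 45843
99994
99994
99994
99994
45843

Derivation:
(row=0, col=0): c = -0.6000 + 0.9200i → escape time 4
(row=0, col=1): c = -0.3100 + 0.9200i → escape time 5
(row=0, col=2): c = -0.0200 + 0.9200i → escape time 8
(row=0, col=3): c = 0.2700 + 0.9200i → escape time 4
(row=0, col=4): c = 0.5600 + 0.9200i → escape time 3
(row=1, col=0): c = -0.6000 + 0.5520i → escape time 9
(row=1, col=1): c = -0.3100 + 0.5520i → escape time 9
(row=1, col=2): c = -0.0200 + 0.5520i → escape time 9
(row=1, col=3): c = 0.2700 + 0.5520i → escape time 9
(row=1, col=4): c = 0.5600 + 0.5520i → escape time 4
(row=2, col=0): c = -0.6000 + 0.1840i → escape time 9
(row=2, col=1): c = -0.3100 + 0.1840i → escape time 9
(row=2, col=2): c = -0.0200 + 0.1840i → escape time 9
(row=2, col=3): c = 0.2700 + 0.1840i → escape time 9
(row=2, col=4): c = 0.5600 + 0.1840i → escape time 4
(row=3, col=0): c = -0.6000 + -0.1840i → escape time 9
(row=3, col=1): c = -0.3100 + -0.1840i → escape time 9
(row=3, col=2): c = -0.0200 + -0.1840i → escape time 9
(row=3, col=3): c = 0.2700 + -0.1840i → escape time 9
(row=3, col=4): c = 0.5600 + -0.1840i → escape time 4
(row=4, col=0): c = -0.6000 + -0.5520i → escape time 9
(row=4, col=1): c = -0.3100 + -0.5520i → escape time 9
(row=4, col=2): c = -0.0200 + -0.5520i → escape time 9
(row=4, col=3): c = 0.2700 + -0.5520i → escape time 9
(row=4, col=4): c = 0.5600 + -0.5520i → escape time 4
(row=5, col=0): c = -0.6000 + -0.9200i → escape time 4
(row=5, col=1): c = -0.3100 + -0.9200i → escape time 5
(row=5, col=2): c = -0.0200 + -0.9200i → escape time 8
(row=5, col=3): c = 0.2700 + -0.9200i → escape time 4
(row=5, col=4): c = 0.5600 + -0.9200i → escape time 3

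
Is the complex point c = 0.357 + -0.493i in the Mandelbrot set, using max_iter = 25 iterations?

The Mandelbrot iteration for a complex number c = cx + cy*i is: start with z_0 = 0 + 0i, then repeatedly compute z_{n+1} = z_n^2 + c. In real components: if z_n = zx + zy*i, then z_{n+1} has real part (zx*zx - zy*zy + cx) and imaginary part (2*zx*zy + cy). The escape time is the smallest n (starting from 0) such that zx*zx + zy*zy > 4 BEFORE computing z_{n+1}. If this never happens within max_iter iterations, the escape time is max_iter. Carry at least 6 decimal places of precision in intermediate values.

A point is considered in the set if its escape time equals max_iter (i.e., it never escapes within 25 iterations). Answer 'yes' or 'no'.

z_0 = 0 + 0i, c = 0.3570 + -0.4930i
Iter 1: z = 0.3570 + -0.4930i, |z|^2 = 0.3705
Iter 2: z = 0.2414 + -0.8450i, |z|^2 = 0.7723
Iter 3: z = -0.2988 + -0.9010i, |z|^2 = 0.9010
Iter 4: z = -0.3655 + 0.0453i, |z|^2 = 0.1356
Iter 5: z = 0.4885 + -0.5261i, |z|^2 = 0.5155
Iter 6: z = 0.3188 + -1.0071i, |z|^2 = 1.1158
Iter 7: z = -0.5555 + -1.1352i, |z|^2 = 1.5972
Iter 8: z = -0.6230 + 0.7682i, |z|^2 = 0.9783
Iter 9: z = 0.1550 + -1.4502i, |z|^2 = 2.1272
Iter 10: z = -1.7222 + -0.9425i, |z|^2 = 3.8542
Iter 11: z = 2.4347 + 2.7532i, |z|^2 = 13.5079
Escaped at iteration 11

Answer: no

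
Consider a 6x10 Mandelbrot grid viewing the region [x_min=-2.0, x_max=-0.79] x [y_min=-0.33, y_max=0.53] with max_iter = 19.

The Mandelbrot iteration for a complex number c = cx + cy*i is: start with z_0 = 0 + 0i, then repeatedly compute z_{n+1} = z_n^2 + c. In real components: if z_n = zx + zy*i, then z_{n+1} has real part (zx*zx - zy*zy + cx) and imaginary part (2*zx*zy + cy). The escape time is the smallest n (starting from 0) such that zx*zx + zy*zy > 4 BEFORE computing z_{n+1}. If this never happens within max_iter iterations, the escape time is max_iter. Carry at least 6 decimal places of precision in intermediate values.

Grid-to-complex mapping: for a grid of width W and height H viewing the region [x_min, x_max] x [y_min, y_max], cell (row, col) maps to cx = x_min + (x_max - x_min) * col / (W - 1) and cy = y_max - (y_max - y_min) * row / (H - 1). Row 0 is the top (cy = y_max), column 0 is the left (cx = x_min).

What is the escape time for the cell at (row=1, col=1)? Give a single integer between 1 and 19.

Answer: 3

Derivation:
z_0 = 0 + 0i, c = -1.7580 + 0.4344i
Iter 1: z = -1.7580 + 0.4344i, |z|^2 = 3.2793
Iter 2: z = 1.1438 + -1.0931i, |z|^2 = 2.5031
Iter 3: z = -1.6445 + -2.0661i, |z|^2 = 6.9730
Escaped at iteration 3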